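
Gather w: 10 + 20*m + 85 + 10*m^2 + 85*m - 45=10*m^2 + 105*m + 50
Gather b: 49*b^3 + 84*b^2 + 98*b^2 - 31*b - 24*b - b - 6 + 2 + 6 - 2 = 49*b^3 + 182*b^2 - 56*b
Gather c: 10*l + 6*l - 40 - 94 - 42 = 16*l - 176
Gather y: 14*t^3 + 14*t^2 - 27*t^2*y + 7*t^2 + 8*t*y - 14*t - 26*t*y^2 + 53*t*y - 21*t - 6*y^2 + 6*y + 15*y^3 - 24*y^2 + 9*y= 14*t^3 + 21*t^2 - 35*t + 15*y^3 + y^2*(-26*t - 30) + y*(-27*t^2 + 61*t + 15)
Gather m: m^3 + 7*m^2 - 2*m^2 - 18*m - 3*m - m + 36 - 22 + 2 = m^3 + 5*m^2 - 22*m + 16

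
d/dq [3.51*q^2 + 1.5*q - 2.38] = 7.02*q + 1.5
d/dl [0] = 0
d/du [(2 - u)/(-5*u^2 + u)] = (-5*u^2 + 20*u - 2)/(u^2*(25*u^2 - 10*u + 1))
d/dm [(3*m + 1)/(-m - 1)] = -2/(m + 1)^2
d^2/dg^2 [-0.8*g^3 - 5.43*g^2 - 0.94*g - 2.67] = -4.8*g - 10.86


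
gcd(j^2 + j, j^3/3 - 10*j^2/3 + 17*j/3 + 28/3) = j + 1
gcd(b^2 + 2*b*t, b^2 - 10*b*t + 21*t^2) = 1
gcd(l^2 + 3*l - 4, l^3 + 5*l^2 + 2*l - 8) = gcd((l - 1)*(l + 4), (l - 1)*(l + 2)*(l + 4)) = l^2 + 3*l - 4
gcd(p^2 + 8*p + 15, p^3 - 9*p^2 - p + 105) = p + 3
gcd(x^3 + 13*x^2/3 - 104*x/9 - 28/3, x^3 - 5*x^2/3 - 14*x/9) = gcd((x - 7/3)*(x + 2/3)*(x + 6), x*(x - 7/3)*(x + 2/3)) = x^2 - 5*x/3 - 14/9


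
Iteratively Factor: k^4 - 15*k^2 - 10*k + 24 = (k - 4)*(k^3 + 4*k^2 + k - 6) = (k - 4)*(k + 3)*(k^2 + k - 2) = (k - 4)*(k - 1)*(k + 3)*(k + 2)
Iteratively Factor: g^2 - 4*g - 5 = (g - 5)*(g + 1)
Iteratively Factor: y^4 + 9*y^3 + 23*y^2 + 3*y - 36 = (y + 4)*(y^3 + 5*y^2 + 3*y - 9) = (y + 3)*(y + 4)*(y^2 + 2*y - 3) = (y + 3)^2*(y + 4)*(y - 1)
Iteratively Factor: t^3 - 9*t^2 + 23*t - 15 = (t - 1)*(t^2 - 8*t + 15) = (t - 3)*(t - 1)*(t - 5)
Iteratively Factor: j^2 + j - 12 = (j + 4)*(j - 3)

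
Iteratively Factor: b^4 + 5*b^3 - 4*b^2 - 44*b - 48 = (b + 2)*(b^3 + 3*b^2 - 10*b - 24) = (b + 2)^2*(b^2 + b - 12) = (b + 2)^2*(b + 4)*(b - 3)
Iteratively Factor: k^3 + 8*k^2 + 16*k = (k + 4)*(k^2 + 4*k) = k*(k + 4)*(k + 4)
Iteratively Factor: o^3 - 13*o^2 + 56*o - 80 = (o - 5)*(o^2 - 8*o + 16) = (o - 5)*(o - 4)*(o - 4)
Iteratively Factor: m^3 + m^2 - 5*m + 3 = (m - 1)*(m^2 + 2*m - 3) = (m - 1)^2*(m + 3)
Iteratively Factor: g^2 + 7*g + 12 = (g + 4)*(g + 3)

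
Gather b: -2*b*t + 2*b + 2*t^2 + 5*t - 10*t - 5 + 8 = b*(2 - 2*t) + 2*t^2 - 5*t + 3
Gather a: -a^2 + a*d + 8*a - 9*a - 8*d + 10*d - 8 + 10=-a^2 + a*(d - 1) + 2*d + 2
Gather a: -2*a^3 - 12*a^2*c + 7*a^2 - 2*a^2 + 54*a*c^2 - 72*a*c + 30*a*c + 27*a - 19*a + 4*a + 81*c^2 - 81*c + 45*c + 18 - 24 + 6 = -2*a^3 + a^2*(5 - 12*c) + a*(54*c^2 - 42*c + 12) + 81*c^2 - 36*c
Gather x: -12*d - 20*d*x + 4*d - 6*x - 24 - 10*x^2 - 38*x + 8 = -8*d - 10*x^2 + x*(-20*d - 44) - 16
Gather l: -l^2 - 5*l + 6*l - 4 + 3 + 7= -l^2 + l + 6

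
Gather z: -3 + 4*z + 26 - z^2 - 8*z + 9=-z^2 - 4*z + 32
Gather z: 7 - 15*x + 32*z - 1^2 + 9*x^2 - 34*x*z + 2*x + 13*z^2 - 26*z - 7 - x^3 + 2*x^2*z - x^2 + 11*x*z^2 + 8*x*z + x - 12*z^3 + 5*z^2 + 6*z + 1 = -x^3 + 8*x^2 - 12*x - 12*z^3 + z^2*(11*x + 18) + z*(2*x^2 - 26*x + 12)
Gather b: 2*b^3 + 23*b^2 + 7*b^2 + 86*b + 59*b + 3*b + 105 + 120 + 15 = 2*b^3 + 30*b^2 + 148*b + 240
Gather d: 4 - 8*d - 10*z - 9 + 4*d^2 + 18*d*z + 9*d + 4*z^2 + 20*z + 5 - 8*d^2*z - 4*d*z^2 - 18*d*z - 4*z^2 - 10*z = d^2*(4 - 8*z) + d*(1 - 4*z^2)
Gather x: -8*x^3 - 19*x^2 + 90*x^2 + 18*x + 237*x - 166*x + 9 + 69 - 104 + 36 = -8*x^3 + 71*x^2 + 89*x + 10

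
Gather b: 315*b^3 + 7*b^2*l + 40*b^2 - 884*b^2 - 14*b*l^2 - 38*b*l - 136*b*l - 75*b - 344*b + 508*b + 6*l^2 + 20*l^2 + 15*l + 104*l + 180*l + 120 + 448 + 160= 315*b^3 + b^2*(7*l - 844) + b*(-14*l^2 - 174*l + 89) + 26*l^2 + 299*l + 728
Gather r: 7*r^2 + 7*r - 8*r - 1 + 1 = 7*r^2 - r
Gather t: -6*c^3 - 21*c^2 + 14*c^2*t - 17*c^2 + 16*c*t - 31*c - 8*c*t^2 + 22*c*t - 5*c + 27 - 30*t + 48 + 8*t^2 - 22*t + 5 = -6*c^3 - 38*c^2 - 36*c + t^2*(8 - 8*c) + t*(14*c^2 + 38*c - 52) + 80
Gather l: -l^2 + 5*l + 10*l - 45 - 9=-l^2 + 15*l - 54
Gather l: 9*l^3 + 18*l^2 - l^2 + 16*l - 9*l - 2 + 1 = 9*l^3 + 17*l^2 + 7*l - 1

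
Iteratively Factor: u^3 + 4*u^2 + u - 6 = (u + 3)*(u^2 + u - 2) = (u + 2)*(u + 3)*(u - 1)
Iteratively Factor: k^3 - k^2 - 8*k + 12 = (k + 3)*(k^2 - 4*k + 4) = (k - 2)*(k + 3)*(k - 2)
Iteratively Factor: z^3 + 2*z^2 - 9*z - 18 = (z + 2)*(z^2 - 9) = (z + 2)*(z + 3)*(z - 3)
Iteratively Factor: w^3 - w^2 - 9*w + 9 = (w - 3)*(w^2 + 2*w - 3) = (w - 3)*(w + 3)*(w - 1)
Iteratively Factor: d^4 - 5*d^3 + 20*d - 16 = (d - 4)*(d^3 - d^2 - 4*d + 4) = (d - 4)*(d - 1)*(d^2 - 4) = (d - 4)*(d - 1)*(d + 2)*(d - 2)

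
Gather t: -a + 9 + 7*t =-a + 7*t + 9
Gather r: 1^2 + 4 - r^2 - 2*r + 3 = -r^2 - 2*r + 8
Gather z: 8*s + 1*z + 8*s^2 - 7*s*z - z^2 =8*s^2 + 8*s - z^2 + z*(1 - 7*s)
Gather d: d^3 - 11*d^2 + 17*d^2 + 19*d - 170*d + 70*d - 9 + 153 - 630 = d^3 + 6*d^2 - 81*d - 486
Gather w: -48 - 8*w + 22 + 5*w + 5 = -3*w - 21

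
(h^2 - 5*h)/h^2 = (h - 5)/h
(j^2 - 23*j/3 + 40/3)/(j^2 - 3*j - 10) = (j - 8/3)/(j + 2)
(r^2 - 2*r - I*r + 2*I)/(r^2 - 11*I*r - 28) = (-r^2 + 2*r + I*r - 2*I)/(-r^2 + 11*I*r + 28)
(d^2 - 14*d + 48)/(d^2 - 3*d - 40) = (d - 6)/(d + 5)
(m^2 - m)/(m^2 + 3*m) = (m - 1)/(m + 3)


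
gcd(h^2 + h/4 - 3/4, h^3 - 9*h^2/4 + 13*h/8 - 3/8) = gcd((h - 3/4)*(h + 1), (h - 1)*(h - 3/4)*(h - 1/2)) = h - 3/4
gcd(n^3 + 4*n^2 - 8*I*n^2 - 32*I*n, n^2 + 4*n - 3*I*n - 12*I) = n + 4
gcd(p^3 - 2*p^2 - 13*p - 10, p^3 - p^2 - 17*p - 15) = p^2 - 4*p - 5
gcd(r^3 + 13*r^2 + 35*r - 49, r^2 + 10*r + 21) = r + 7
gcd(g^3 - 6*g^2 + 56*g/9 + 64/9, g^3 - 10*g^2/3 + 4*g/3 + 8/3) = g + 2/3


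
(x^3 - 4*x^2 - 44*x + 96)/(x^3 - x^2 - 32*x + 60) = (x - 8)/(x - 5)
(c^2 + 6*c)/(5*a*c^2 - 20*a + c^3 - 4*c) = c*(c + 6)/(5*a*c^2 - 20*a + c^3 - 4*c)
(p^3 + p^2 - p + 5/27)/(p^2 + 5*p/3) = p - 2/3 + 1/(9*p)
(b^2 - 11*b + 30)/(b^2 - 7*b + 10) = (b - 6)/(b - 2)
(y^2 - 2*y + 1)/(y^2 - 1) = (y - 1)/(y + 1)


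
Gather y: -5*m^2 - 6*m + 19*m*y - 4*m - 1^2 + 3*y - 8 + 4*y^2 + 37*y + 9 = -5*m^2 - 10*m + 4*y^2 + y*(19*m + 40)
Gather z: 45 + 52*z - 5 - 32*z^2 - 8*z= -32*z^2 + 44*z + 40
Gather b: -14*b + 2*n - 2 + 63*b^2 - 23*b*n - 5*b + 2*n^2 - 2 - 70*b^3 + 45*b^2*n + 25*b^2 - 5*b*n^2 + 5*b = -70*b^3 + b^2*(45*n + 88) + b*(-5*n^2 - 23*n - 14) + 2*n^2 + 2*n - 4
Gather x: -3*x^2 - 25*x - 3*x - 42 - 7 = -3*x^2 - 28*x - 49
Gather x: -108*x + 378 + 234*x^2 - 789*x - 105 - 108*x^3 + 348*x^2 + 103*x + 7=-108*x^3 + 582*x^2 - 794*x + 280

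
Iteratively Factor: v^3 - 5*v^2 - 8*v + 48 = (v - 4)*(v^2 - v - 12) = (v - 4)*(v + 3)*(v - 4)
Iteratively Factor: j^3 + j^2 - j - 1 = (j + 1)*(j^2 - 1) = (j - 1)*(j + 1)*(j + 1)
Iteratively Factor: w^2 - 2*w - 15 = (w - 5)*(w + 3)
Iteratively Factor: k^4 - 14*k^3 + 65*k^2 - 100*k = (k - 4)*(k^3 - 10*k^2 + 25*k) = k*(k - 4)*(k^2 - 10*k + 25) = k*(k - 5)*(k - 4)*(k - 5)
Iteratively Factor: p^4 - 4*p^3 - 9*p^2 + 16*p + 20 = (p - 5)*(p^3 + p^2 - 4*p - 4) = (p - 5)*(p - 2)*(p^2 + 3*p + 2) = (p - 5)*(p - 2)*(p + 2)*(p + 1)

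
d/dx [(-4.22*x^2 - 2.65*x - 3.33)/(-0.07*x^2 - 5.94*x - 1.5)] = (24.8813*x^2 + 12.1938*x - 15.8052)/(0.0049*x^4 + 0.8316*x^3 + 35.4936*x^2 + 17.82*x + 2.25)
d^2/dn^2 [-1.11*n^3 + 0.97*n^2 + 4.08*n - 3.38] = 1.94 - 6.66*n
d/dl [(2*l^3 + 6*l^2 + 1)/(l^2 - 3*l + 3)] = (2*l^4 - 12*l^3 + 34*l + 3)/(l^4 - 6*l^3 + 15*l^2 - 18*l + 9)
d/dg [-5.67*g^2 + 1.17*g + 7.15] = 1.17 - 11.34*g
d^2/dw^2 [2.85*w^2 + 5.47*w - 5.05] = 5.70000000000000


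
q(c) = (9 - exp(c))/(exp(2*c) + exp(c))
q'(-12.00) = -1464793.12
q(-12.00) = 1464783.12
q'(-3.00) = -180.32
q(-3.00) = 171.24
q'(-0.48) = -12.18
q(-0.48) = 8.37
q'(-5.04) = -1390.17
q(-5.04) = 1380.29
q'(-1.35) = -33.08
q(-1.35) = 26.78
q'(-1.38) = -34.17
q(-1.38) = 27.78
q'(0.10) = -5.65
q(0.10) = 3.39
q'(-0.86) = -19.18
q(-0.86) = 14.24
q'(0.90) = -1.60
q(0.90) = 0.77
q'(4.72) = 0.01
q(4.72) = -0.01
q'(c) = (9 - exp(c))*(-2*exp(2*c) - exp(c))/(exp(2*c) + exp(c))^2 - exp(c)/(exp(2*c) + exp(c)) = (exp(2*c) - 18*exp(c) - 9)*exp(-c)/(exp(2*c) + 2*exp(c) + 1)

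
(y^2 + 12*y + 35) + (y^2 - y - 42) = 2*y^2 + 11*y - 7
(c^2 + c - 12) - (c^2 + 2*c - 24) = 12 - c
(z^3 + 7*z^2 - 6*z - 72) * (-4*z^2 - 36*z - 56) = -4*z^5 - 64*z^4 - 284*z^3 + 112*z^2 + 2928*z + 4032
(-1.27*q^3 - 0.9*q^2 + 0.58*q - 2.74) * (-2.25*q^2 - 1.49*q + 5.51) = 2.8575*q^5 + 3.9173*q^4 - 6.9617*q^3 + 0.341800000000001*q^2 + 7.2784*q - 15.0974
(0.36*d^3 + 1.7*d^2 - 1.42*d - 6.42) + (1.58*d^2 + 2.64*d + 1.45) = 0.36*d^3 + 3.28*d^2 + 1.22*d - 4.97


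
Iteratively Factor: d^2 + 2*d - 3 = (d - 1)*(d + 3)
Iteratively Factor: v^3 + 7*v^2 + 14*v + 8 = (v + 4)*(v^2 + 3*v + 2) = (v + 1)*(v + 4)*(v + 2)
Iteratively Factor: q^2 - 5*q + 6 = (q - 2)*(q - 3)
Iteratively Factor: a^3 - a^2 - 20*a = (a - 5)*(a^2 + 4*a) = a*(a - 5)*(a + 4)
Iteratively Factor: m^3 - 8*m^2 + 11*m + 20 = (m + 1)*(m^2 - 9*m + 20) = (m - 5)*(m + 1)*(m - 4)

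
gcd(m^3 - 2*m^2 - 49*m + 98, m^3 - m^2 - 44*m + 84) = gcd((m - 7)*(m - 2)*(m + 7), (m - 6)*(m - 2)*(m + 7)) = m^2 + 5*m - 14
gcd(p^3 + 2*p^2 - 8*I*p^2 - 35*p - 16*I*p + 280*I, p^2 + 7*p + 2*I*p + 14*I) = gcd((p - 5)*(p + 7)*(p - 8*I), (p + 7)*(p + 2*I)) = p + 7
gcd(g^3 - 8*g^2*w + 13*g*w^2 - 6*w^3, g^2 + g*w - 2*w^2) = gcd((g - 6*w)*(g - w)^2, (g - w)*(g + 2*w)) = -g + w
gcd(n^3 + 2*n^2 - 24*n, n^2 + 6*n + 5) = 1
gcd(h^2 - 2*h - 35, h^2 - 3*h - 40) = h + 5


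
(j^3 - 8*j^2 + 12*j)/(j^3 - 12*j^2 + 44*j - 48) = j/(j - 4)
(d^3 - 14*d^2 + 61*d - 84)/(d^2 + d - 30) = (d^3 - 14*d^2 + 61*d - 84)/(d^2 + d - 30)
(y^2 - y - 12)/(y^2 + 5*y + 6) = (y - 4)/(y + 2)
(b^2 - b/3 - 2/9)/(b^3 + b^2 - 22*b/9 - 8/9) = (3*b - 2)/(3*b^2 + 2*b - 8)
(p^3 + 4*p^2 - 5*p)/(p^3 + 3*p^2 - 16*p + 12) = p*(p + 5)/(p^2 + 4*p - 12)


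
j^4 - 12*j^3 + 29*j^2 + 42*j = j*(j - 7)*(j - 6)*(j + 1)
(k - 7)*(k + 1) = k^2 - 6*k - 7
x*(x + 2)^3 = x^4 + 6*x^3 + 12*x^2 + 8*x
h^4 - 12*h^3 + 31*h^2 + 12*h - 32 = (h - 8)*(h - 4)*(h - 1)*(h + 1)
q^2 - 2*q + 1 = (q - 1)^2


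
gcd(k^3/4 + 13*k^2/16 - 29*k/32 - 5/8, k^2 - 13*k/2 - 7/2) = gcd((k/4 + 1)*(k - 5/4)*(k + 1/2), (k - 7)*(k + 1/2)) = k + 1/2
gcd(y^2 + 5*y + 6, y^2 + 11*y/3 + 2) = y + 3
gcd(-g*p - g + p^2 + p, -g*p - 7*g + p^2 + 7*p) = -g + p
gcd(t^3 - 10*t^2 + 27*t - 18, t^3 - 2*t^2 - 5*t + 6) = t^2 - 4*t + 3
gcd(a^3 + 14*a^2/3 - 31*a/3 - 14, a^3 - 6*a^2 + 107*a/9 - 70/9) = a - 7/3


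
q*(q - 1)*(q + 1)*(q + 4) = q^4 + 4*q^3 - q^2 - 4*q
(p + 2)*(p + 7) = p^2 + 9*p + 14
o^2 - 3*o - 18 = (o - 6)*(o + 3)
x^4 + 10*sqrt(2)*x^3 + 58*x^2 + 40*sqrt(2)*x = x*(x + sqrt(2))*(x + 4*sqrt(2))*(x + 5*sqrt(2))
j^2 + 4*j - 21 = (j - 3)*(j + 7)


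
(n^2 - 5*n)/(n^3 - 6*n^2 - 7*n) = (5 - n)/(-n^2 + 6*n + 7)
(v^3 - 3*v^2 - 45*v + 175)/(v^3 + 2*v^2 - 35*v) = (v - 5)/v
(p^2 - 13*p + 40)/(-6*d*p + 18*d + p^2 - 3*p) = (-p^2 + 13*p - 40)/(6*d*p - 18*d - p^2 + 3*p)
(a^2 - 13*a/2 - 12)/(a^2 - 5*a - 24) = (a + 3/2)/(a + 3)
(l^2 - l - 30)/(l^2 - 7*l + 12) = (l^2 - l - 30)/(l^2 - 7*l + 12)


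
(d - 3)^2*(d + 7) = d^3 + d^2 - 33*d + 63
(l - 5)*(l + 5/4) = l^2 - 15*l/4 - 25/4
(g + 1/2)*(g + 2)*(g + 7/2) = g^3 + 6*g^2 + 39*g/4 + 7/2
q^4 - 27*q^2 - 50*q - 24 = (q - 6)*(q + 1)^2*(q + 4)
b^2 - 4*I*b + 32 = (b - 8*I)*(b + 4*I)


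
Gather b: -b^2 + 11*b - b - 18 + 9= -b^2 + 10*b - 9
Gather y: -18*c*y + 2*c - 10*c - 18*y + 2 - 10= -8*c + y*(-18*c - 18) - 8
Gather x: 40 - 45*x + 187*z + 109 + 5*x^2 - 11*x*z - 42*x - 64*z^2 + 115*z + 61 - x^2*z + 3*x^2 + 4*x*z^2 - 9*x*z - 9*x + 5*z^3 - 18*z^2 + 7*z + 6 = x^2*(8 - z) + x*(4*z^2 - 20*z - 96) + 5*z^3 - 82*z^2 + 309*z + 216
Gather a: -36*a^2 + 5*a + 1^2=-36*a^2 + 5*a + 1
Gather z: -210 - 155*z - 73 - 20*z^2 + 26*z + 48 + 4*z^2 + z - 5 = -16*z^2 - 128*z - 240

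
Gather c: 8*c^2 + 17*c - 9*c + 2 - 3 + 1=8*c^2 + 8*c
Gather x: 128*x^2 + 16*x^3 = 16*x^3 + 128*x^2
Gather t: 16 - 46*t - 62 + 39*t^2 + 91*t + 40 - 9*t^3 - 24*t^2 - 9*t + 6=-9*t^3 + 15*t^2 + 36*t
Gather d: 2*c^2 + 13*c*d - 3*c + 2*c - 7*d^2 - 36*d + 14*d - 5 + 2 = 2*c^2 - c - 7*d^2 + d*(13*c - 22) - 3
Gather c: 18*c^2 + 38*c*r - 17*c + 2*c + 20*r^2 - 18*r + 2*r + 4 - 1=18*c^2 + c*(38*r - 15) + 20*r^2 - 16*r + 3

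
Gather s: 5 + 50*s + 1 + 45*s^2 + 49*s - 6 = 45*s^2 + 99*s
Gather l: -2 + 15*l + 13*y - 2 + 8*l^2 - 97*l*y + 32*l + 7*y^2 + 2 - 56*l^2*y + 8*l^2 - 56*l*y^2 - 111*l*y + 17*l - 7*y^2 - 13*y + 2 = l^2*(16 - 56*y) + l*(-56*y^2 - 208*y + 64)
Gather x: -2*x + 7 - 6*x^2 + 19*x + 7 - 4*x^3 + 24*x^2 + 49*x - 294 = -4*x^3 + 18*x^2 + 66*x - 280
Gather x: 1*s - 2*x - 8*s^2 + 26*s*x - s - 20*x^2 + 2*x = -8*s^2 + 26*s*x - 20*x^2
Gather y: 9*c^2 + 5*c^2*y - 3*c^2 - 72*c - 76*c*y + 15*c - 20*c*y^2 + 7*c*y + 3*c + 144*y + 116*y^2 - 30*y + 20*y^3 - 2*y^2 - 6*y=6*c^2 - 54*c + 20*y^3 + y^2*(114 - 20*c) + y*(5*c^2 - 69*c + 108)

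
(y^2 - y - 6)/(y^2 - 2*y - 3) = (y + 2)/(y + 1)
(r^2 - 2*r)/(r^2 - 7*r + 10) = r/(r - 5)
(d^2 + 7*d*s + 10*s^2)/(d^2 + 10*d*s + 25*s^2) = (d + 2*s)/(d + 5*s)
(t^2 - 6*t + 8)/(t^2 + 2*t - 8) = (t - 4)/(t + 4)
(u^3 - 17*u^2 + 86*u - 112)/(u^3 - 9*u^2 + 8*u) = (u^2 - 9*u + 14)/(u*(u - 1))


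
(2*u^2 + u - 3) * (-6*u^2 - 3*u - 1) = -12*u^4 - 12*u^3 + 13*u^2 + 8*u + 3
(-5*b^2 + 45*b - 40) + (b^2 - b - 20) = -4*b^2 + 44*b - 60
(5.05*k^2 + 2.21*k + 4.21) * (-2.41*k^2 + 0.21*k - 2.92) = -12.1705*k^4 - 4.2656*k^3 - 24.428*k^2 - 5.5691*k - 12.2932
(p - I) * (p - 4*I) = p^2 - 5*I*p - 4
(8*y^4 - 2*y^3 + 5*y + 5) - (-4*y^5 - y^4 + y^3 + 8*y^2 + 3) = 4*y^5 + 9*y^4 - 3*y^3 - 8*y^2 + 5*y + 2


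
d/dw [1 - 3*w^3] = -9*w^2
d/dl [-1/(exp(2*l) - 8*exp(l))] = 2*(exp(l) - 4)*exp(-l)/(exp(l) - 8)^2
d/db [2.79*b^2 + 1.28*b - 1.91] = 5.58*b + 1.28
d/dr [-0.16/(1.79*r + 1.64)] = 0.2864/(1.79*r + 1.64)^2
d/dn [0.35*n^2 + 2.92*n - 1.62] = 0.7*n + 2.92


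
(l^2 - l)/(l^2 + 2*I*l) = (l - 1)/(l + 2*I)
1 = 1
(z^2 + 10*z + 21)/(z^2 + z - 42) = (z + 3)/(z - 6)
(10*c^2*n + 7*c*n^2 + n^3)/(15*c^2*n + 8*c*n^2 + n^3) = (2*c + n)/(3*c + n)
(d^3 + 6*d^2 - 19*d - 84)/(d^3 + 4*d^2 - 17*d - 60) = (d + 7)/(d + 5)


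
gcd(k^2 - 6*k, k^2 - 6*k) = k^2 - 6*k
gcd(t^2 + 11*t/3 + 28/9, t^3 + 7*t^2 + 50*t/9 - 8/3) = t + 4/3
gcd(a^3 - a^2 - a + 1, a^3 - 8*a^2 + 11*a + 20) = a + 1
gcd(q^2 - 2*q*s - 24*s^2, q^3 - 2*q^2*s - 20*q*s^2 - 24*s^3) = q - 6*s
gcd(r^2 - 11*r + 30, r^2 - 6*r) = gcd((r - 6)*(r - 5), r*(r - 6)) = r - 6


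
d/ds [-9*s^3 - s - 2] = -27*s^2 - 1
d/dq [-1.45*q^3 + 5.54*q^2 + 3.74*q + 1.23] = -4.35*q^2 + 11.08*q + 3.74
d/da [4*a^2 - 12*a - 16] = 8*a - 12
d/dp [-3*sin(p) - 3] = -3*cos(p)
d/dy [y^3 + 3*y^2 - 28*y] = 3*y^2 + 6*y - 28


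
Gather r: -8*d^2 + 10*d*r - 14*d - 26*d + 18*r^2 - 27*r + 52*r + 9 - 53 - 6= -8*d^2 - 40*d + 18*r^2 + r*(10*d + 25) - 50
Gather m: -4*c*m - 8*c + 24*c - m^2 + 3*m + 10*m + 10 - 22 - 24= 16*c - m^2 + m*(13 - 4*c) - 36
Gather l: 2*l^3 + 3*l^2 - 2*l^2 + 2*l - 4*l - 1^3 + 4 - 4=2*l^3 + l^2 - 2*l - 1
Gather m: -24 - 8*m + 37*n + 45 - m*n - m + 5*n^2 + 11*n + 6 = m*(-n - 9) + 5*n^2 + 48*n + 27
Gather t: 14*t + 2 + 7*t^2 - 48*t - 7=7*t^2 - 34*t - 5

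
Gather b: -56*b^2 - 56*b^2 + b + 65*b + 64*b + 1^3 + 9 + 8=-112*b^2 + 130*b + 18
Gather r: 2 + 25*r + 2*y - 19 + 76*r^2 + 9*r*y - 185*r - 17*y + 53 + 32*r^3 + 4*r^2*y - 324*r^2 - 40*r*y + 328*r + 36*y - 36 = 32*r^3 + r^2*(4*y - 248) + r*(168 - 31*y) + 21*y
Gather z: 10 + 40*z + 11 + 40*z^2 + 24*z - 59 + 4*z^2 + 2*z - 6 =44*z^2 + 66*z - 44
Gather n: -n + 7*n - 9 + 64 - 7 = 6*n + 48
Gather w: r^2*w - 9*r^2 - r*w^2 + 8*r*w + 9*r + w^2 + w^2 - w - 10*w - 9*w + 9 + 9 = -9*r^2 + 9*r + w^2*(2 - r) + w*(r^2 + 8*r - 20) + 18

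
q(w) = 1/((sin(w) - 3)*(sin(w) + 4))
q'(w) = -cos(w)/((sin(w) - 3)*(sin(w) + 4)^2) - cos(w)/((sin(w) - 3)^2*(sin(w) + 4))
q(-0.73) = -0.08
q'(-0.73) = 0.00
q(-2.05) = -0.08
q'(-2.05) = -0.00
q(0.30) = -0.09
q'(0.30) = -0.01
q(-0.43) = -0.08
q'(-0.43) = -0.00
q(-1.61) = -0.08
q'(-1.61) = -0.00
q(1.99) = -0.10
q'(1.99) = 0.01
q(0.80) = -0.09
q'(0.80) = -0.01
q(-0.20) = -0.08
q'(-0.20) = -0.00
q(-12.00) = -0.09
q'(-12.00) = -0.01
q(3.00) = -0.08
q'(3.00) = 0.01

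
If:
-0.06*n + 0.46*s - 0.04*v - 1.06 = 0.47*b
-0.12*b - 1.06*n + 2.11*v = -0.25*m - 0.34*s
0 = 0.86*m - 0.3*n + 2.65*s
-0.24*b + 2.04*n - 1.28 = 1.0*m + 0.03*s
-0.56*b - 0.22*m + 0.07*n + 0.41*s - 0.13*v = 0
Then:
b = -5.65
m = 10.05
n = 4.85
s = -2.71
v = 1.36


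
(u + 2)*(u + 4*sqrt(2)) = u^2 + 2*u + 4*sqrt(2)*u + 8*sqrt(2)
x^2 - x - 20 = (x - 5)*(x + 4)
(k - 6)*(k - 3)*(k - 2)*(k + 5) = k^4 - 6*k^3 - 19*k^2 + 144*k - 180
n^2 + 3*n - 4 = (n - 1)*(n + 4)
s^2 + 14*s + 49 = (s + 7)^2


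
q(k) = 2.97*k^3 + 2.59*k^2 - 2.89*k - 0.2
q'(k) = 8.91*k^2 + 5.18*k - 2.89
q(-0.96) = 2.33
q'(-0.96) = 0.35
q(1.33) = 7.53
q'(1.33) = 19.76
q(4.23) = 258.71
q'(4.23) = 178.45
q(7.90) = 1602.94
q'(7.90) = 594.11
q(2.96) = 90.96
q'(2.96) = 90.51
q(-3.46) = -82.22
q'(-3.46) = 85.85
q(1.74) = 18.26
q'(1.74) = 33.10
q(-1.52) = -0.25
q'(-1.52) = 9.82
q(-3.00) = -48.41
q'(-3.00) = 61.76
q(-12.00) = -4724.72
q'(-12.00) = 1217.99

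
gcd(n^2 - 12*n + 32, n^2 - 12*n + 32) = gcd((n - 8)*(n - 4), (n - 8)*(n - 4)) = n^2 - 12*n + 32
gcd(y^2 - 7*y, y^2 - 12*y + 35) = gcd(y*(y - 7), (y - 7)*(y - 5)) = y - 7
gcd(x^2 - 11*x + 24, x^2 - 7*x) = 1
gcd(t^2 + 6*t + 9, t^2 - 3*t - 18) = t + 3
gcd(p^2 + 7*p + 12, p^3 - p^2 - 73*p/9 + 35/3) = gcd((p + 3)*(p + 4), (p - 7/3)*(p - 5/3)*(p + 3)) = p + 3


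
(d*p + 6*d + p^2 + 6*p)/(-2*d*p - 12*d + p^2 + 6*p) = (d + p)/(-2*d + p)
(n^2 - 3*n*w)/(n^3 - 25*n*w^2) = (n - 3*w)/(n^2 - 25*w^2)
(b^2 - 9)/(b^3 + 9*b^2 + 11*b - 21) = (b - 3)/(b^2 + 6*b - 7)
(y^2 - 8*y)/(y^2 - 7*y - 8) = y/(y + 1)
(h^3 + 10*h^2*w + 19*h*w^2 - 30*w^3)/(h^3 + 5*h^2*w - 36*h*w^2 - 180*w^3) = (-h + w)/(-h + 6*w)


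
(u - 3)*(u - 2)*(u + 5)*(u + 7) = u^4 + 7*u^3 - 19*u^2 - 103*u + 210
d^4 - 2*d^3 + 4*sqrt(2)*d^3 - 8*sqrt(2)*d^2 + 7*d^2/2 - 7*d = d*(d - 2)*(d + sqrt(2)/2)*(d + 7*sqrt(2)/2)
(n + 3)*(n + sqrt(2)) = n^2 + sqrt(2)*n + 3*n + 3*sqrt(2)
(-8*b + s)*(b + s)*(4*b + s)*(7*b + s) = -224*b^4 - 284*b^3*s - 57*b^2*s^2 + 4*b*s^3 + s^4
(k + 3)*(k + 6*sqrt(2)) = k^2 + 3*k + 6*sqrt(2)*k + 18*sqrt(2)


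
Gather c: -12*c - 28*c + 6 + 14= 20 - 40*c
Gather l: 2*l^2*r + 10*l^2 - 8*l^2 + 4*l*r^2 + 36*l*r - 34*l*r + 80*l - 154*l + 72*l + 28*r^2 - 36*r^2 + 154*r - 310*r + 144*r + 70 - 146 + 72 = l^2*(2*r + 2) + l*(4*r^2 + 2*r - 2) - 8*r^2 - 12*r - 4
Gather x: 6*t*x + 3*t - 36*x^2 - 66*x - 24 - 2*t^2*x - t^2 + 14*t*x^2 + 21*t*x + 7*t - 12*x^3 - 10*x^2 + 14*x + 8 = -t^2 + 10*t - 12*x^3 + x^2*(14*t - 46) + x*(-2*t^2 + 27*t - 52) - 16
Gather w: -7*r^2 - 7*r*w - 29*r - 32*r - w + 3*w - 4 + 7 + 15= -7*r^2 - 61*r + w*(2 - 7*r) + 18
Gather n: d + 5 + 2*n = d + 2*n + 5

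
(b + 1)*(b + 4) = b^2 + 5*b + 4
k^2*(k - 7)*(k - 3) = k^4 - 10*k^3 + 21*k^2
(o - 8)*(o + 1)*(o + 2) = o^3 - 5*o^2 - 22*o - 16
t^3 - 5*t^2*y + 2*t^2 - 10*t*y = t*(t + 2)*(t - 5*y)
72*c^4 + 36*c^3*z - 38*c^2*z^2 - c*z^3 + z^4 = (-6*c + z)*(-2*c + z)*(c + z)*(6*c + z)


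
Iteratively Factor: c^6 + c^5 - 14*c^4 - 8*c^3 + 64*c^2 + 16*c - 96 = (c - 2)*(c^5 + 3*c^4 - 8*c^3 - 24*c^2 + 16*c + 48) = (c - 2)*(c + 2)*(c^4 + c^3 - 10*c^2 - 4*c + 24) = (c - 2)^2*(c + 2)*(c^3 + 3*c^2 - 4*c - 12) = (c - 2)^3*(c + 2)*(c^2 + 5*c + 6) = (c - 2)^3*(c + 2)^2*(c + 3)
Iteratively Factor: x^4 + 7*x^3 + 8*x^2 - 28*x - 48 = (x + 3)*(x^3 + 4*x^2 - 4*x - 16) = (x - 2)*(x + 3)*(x^2 + 6*x + 8) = (x - 2)*(x + 3)*(x + 4)*(x + 2)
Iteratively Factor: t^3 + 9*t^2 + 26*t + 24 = (t + 2)*(t^2 + 7*t + 12) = (t + 2)*(t + 3)*(t + 4)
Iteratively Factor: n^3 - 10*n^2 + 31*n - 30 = (n - 3)*(n^2 - 7*n + 10) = (n - 3)*(n - 2)*(n - 5)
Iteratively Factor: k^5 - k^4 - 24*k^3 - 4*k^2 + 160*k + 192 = (k + 2)*(k^4 - 3*k^3 - 18*k^2 + 32*k + 96) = (k - 4)*(k + 2)*(k^3 + k^2 - 14*k - 24) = (k - 4)*(k + 2)^2*(k^2 - k - 12) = (k - 4)^2*(k + 2)^2*(k + 3)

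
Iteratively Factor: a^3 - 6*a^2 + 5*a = (a)*(a^2 - 6*a + 5) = a*(a - 1)*(a - 5)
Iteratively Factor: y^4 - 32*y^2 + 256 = (y - 4)*(y^3 + 4*y^2 - 16*y - 64) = (y - 4)*(y + 4)*(y^2 - 16) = (y - 4)^2*(y + 4)*(y + 4)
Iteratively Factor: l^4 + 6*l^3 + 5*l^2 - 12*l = (l)*(l^3 + 6*l^2 + 5*l - 12) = l*(l + 4)*(l^2 + 2*l - 3) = l*(l - 1)*(l + 4)*(l + 3)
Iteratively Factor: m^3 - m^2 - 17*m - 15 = (m - 5)*(m^2 + 4*m + 3) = (m - 5)*(m + 1)*(m + 3)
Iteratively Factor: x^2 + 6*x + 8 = (x + 4)*(x + 2)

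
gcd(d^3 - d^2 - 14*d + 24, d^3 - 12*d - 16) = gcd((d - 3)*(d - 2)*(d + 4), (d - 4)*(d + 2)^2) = 1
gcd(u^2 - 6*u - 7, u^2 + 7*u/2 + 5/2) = u + 1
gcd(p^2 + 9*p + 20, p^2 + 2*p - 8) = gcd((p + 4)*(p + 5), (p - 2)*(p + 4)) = p + 4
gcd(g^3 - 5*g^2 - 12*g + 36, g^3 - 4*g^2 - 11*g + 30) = g^2 + g - 6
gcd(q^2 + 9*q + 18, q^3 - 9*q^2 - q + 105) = q + 3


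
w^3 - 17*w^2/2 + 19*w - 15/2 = (w - 5)*(w - 3)*(w - 1/2)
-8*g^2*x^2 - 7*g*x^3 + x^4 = x^2*(-8*g + x)*(g + x)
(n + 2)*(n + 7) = n^2 + 9*n + 14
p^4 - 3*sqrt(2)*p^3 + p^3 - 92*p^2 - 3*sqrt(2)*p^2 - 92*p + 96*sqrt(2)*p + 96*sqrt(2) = (p + 1)*(p - 8*sqrt(2))*(p - sqrt(2))*(p + 6*sqrt(2))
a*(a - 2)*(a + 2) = a^3 - 4*a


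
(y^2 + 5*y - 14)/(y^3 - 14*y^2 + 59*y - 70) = (y + 7)/(y^2 - 12*y + 35)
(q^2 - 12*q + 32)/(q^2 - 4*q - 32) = (q - 4)/(q + 4)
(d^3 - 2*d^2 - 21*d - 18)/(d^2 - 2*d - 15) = (d^2 - 5*d - 6)/(d - 5)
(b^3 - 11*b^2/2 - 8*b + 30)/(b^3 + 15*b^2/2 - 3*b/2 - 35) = (b - 6)/(b + 7)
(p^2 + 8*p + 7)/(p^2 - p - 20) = (p^2 + 8*p + 7)/(p^2 - p - 20)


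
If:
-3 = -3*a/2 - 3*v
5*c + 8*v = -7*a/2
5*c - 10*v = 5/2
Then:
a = 41/11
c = -27/22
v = -19/22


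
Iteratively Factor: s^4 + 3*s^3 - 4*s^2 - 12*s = (s + 3)*(s^3 - 4*s) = s*(s + 3)*(s^2 - 4) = s*(s + 2)*(s + 3)*(s - 2)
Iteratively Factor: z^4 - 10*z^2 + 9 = (z - 1)*(z^3 + z^2 - 9*z - 9) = (z - 3)*(z - 1)*(z^2 + 4*z + 3) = (z - 3)*(z - 1)*(z + 3)*(z + 1)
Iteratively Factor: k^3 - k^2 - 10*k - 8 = (k + 1)*(k^2 - 2*k - 8) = (k + 1)*(k + 2)*(k - 4)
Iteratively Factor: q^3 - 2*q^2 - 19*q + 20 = (q + 4)*(q^2 - 6*q + 5) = (q - 5)*(q + 4)*(q - 1)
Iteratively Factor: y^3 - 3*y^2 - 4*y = (y + 1)*(y^2 - 4*y) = (y - 4)*(y + 1)*(y)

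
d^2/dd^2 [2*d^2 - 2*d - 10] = 4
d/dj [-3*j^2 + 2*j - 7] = 2 - 6*j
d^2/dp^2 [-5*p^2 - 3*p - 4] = -10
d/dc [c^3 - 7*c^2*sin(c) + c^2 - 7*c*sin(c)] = -7*c^2*cos(c) + 3*c^2 - 14*c*sin(c) - 7*c*cos(c) + 2*c - 7*sin(c)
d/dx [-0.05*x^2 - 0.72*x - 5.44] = -0.1*x - 0.72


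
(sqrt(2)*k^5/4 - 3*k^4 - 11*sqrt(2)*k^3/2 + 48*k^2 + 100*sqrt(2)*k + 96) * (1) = sqrt(2)*k^5/4 - 3*k^4 - 11*sqrt(2)*k^3/2 + 48*k^2 + 100*sqrt(2)*k + 96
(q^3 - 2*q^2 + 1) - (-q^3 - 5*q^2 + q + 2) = 2*q^3 + 3*q^2 - q - 1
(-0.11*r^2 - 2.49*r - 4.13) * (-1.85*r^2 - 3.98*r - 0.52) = 0.2035*r^4 + 5.0443*r^3 + 17.6079*r^2 + 17.7322*r + 2.1476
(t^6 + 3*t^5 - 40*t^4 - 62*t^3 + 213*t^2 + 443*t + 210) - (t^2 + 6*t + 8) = t^6 + 3*t^5 - 40*t^4 - 62*t^3 + 212*t^2 + 437*t + 202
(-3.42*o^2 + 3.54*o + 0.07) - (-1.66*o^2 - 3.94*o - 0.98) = -1.76*o^2 + 7.48*o + 1.05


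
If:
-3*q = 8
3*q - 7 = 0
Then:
No Solution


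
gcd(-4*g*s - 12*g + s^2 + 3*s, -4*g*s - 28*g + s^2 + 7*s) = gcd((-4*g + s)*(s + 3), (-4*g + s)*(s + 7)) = -4*g + s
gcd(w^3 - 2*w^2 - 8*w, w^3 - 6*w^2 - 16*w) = w^2 + 2*w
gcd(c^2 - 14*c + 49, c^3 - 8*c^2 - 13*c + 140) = c - 7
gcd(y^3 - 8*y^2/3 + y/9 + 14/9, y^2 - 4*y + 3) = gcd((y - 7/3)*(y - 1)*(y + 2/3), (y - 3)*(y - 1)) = y - 1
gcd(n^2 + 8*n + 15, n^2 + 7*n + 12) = n + 3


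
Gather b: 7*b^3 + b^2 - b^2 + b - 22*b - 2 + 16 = 7*b^3 - 21*b + 14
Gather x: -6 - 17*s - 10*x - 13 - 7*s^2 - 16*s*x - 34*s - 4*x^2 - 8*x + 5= -7*s^2 - 51*s - 4*x^2 + x*(-16*s - 18) - 14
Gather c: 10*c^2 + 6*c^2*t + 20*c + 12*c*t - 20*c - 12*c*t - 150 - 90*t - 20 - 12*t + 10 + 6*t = c^2*(6*t + 10) - 96*t - 160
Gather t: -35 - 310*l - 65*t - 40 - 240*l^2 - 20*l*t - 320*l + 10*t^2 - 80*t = -240*l^2 - 630*l + 10*t^2 + t*(-20*l - 145) - 75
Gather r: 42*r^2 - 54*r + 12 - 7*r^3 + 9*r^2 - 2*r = -7*r^3 + 51*r^2 - 56*r + 12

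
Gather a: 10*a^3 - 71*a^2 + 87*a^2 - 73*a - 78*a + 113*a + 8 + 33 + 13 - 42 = 10*a^3 + 16*a^2 - 38*a + 12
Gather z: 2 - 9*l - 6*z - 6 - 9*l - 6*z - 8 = -18*l - 12*z - 12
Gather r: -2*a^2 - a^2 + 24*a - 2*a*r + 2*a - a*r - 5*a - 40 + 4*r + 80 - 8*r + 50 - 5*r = -3*a^2 + 21*a + r*(-3*a - 9) + 90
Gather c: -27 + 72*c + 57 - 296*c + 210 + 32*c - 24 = 216 - 192*c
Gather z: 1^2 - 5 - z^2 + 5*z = -z^2 + 5*z - 4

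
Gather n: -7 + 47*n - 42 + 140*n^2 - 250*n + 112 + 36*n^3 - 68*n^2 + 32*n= 36*n^3 + 72*n^2 - 171*n + 63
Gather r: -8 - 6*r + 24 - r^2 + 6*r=16 - r^2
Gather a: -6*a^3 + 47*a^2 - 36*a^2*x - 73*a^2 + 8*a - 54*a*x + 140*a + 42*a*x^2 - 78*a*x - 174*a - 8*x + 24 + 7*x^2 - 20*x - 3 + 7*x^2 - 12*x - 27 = -6*a^3 + a^2*(-36*x - 26) + a*(42*x^2 - 132*x - 26) + 14*x^2 - 40*x - 6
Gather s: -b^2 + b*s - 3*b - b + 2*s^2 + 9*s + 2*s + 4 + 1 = -b^2 - 4*b + 2*s^2 + s*(b + 11) + 5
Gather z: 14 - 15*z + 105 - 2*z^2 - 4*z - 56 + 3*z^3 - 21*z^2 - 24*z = 3*z^3 - 23*z^2 - 43*z + 63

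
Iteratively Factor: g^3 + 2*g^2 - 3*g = (g - 1)*(g^2 + 3*g) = g*(g - 1)*(g + 3)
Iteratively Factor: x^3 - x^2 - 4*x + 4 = (x - 2)*(x^2 + x - 2) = (x - 2)*(x - 1)*(x + 2)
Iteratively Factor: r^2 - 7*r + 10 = (r - 2)*(r - 5)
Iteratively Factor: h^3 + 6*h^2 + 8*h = (h)*(h^2 + 6*h + 8) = h*(h + 2)*(h + 4)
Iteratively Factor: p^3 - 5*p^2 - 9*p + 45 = (p - 5)*(p^2 - 9) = (p - 5)*(p + 3)*(p - 3)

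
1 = 1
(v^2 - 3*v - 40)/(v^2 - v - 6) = (-v^2 + 3*v + 40)/(-v^2 + v + 6)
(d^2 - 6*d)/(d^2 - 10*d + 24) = d/(d - 4)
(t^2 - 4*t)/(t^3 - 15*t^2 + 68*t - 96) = t/(t^2 - 11*t + 24)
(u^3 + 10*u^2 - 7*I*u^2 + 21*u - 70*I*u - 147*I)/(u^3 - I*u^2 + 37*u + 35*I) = (u^2 + 10*u + 21)/(u^2 + 6*I*u - 5)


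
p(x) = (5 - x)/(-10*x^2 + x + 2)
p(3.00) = -0.02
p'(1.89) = 0.14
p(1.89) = -0.10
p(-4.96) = -0.04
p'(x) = (5 - x)*(20*x - 1)/(-10*x^2 + x + 2)^2 - 1/(-10*x^2 + x + 2)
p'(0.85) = 3.70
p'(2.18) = 0.09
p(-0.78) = -1.19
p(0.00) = 2.50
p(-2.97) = -0.09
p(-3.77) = -0.06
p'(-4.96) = -0.01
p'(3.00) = 0.03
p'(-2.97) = -0.05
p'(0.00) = -1.75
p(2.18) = -0.07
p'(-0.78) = -3.85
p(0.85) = -0.95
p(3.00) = -0.02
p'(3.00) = 0.03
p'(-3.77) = -0.03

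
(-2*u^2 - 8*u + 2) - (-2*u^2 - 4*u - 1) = 3 - 4*u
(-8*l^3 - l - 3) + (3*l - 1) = -8*l^3 + 2*l - 4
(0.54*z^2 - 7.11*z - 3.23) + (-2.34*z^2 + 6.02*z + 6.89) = -1.8*z^2 - 1.09*z + 3.66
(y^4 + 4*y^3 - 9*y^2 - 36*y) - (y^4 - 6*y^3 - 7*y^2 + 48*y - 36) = 10*y^3 - 2*y^2 - 84*y + 36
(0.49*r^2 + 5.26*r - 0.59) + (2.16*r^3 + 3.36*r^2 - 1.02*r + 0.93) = 2.16*r^3 + 3.85*r^2 + 4.24*r + 0.34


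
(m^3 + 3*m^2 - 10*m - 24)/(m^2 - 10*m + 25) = (m^3 + 3*m^2 - 10*m - 24)/(m^2 - 10*m + 25)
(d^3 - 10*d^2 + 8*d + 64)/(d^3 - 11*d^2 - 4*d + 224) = (d^2 - 2*d - 8)/(d^2 - 3*d - 28)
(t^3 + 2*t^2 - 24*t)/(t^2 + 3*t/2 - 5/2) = 2*t*(t^2 + 2*t - 24)/(2*t^2 + 3*t - 5)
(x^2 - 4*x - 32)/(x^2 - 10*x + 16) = (x + 4)/(x - 2)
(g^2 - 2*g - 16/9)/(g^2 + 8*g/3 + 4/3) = (g - 8/3)/(g + 2)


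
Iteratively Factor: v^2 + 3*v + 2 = (v + 1)*(v + 2)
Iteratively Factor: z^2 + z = (z)*(z + 1)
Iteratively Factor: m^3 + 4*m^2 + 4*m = (m + 2)*(m^2 + 2*m) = m*(m + 2)*(m + 2)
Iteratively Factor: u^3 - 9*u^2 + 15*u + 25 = (u + 1)*(u^2 - 10*u + 25) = (u - 5)*(u + 1)*(u - 5)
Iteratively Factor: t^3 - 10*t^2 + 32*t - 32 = (t - 2)*(t^2 - 8*t + 16) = (t - 4)*(t - 2)*(t - 4)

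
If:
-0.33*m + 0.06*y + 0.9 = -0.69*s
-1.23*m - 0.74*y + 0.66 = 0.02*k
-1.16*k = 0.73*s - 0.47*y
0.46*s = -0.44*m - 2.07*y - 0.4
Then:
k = 0.60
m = 0.58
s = -1.02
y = -0.09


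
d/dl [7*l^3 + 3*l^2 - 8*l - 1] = 21*l^2 + 6*l - 8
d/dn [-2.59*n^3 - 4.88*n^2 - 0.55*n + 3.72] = -7.77*n^2 - 9.76*n - 0.55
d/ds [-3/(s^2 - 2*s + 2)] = 6*(s - 1)/(s^2 - 2*s + 2)^2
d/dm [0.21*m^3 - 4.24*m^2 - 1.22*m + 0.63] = 0.63*m^2 - 8.48*m - 1.22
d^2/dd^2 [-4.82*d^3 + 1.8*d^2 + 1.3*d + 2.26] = 3.6 - 28.92*d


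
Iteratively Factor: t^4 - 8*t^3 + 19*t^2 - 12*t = (t)*(t^3 - 8*t^2 + 19*t - 12) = t*(t - 1)*(t^2 - 7*t + 12) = t*(t - 4)*(t - 1)*(t - 3)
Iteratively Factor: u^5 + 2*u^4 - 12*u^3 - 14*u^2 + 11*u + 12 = (u - 1)*(u^4 + 3*u^3 - 9*u^2 - 23*u - 12) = (u - 3)*(u - 1)*(u^3 + 6*u^2 + 9*u + 4) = (u - 3)*(u - 1)*(u + 1)*(u^2 + 5*u + 4) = (u - 3)*(u - 1)*(u + 1)*(u + 4)*(u + 1)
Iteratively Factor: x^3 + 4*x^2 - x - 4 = (x + 1)*(x^2 + 3*x - 4) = (x - 1)*(x + 1)*(x + 4)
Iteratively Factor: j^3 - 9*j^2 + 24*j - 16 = (j - 1)*(j^2 - 8*j + 16) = (j - 4)*(j - 1)*(j - 4)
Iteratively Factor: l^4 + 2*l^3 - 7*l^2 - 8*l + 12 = (l + 3)*(l^3 - l^2 - 4*l + 4) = (l - 1)*(l + 3)*(l^2 - 4) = (l - 1)*(l + 2)*(l + 3)*(l - 2)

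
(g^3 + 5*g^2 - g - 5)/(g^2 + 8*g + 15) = (g^2 - 1)/(g + 3)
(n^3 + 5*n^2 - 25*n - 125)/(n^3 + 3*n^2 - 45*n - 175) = (n - 5)/(n - 7)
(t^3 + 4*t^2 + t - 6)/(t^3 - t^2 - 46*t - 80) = (t^2 + 2*t - 3)/(t^2 - 3*t - 40)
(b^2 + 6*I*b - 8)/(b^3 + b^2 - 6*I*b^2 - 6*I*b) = (b^2 + 6*I*b - 8)/(b*(b^2 + b - 6*I*b - 6*I))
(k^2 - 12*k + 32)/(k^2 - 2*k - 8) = (k - 8)/(k + 2)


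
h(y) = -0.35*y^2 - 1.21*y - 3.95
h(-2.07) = -2.95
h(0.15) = -4.14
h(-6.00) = -9.29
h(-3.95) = -4.63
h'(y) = -0.7*y - 1.21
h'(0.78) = -1.76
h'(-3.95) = 1.56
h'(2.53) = -2.98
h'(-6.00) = 2.99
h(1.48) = -6.51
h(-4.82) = -6.25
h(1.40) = -6.33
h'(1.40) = -2.19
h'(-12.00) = 7.19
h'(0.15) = -1.32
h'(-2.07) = 0.24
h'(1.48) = -2.25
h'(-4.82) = 2.16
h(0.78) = -5.11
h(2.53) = -9.25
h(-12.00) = -39.83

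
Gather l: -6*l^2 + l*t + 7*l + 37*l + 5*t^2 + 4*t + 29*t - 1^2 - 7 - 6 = -6*l^2 + l*(t + 44) + 5*t^2 + 33*t - 14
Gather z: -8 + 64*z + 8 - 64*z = 0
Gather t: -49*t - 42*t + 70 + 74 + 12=156 - 91*t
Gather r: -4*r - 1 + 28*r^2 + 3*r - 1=28*r^2 - r - 2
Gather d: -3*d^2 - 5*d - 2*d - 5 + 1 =-3*d^2 - 7*d - 4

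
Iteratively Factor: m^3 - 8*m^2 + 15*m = (m - 5)*(m^2 - 3*m) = m*(m - 5)*(m - 3)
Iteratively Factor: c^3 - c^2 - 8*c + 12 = (c + 3)*(c^2 - 4*c + 4) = (c - 2)*(c + 3)*(c - 2)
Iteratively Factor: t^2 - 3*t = (t)*(t - 3)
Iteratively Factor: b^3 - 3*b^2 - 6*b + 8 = (b + 2)*(b^2 - 5*b + 4) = (b - 4)*(b + 2)*(b - 1)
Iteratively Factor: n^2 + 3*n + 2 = (n + 1)*(n + 2)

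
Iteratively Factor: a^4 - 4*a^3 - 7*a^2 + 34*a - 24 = (a + 3)*(a^3 - 7*a^2 + 14*a - 8) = (a - 1)*(a + 3)*(a^2 - 6*a + 8) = (a - 2)*(a - 1)*(a + 3)*(a - 4)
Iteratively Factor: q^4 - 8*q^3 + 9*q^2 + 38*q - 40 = (q + 2)*(q^3 - 10*q^2 + 29*q - 20) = (q - 5)*(q + 2)*(q^2 - 5*q + 4) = (q - 5)*(q - 4)*(q + 2)*(q - 1)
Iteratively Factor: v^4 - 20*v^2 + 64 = (v + 2)*(v^3 - 2*v^2 - 16*v + 32) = (v + 2)*(v + 4)*(v^2 - 6*v + 8) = (v - 2)*(v + 2)*(v + 4)*(v - 4)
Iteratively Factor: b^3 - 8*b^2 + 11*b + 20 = (b - 4)*(b^2 - 4*b - 5) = (b - 4)*(b + 1)*(b - 5)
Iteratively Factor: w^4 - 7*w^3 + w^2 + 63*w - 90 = (w - 3)*(w^3 - 4*w^2 - 11*w + 30) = (w - 3)*(w + 3)*(w^2 - 7*w + 10) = (w - 5)*(w - 3)*(w + 3)*(w - 2)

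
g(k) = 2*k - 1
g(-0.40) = -1.80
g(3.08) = 5.16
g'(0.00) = 2.00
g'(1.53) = 2.00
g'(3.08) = 2.00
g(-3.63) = -8.26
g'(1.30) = 2.00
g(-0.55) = -2.10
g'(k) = 2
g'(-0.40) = 2.00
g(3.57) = 6.14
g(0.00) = -1.00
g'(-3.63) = 2.00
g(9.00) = 17.00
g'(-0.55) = 2.00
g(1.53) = 2.06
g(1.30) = 1.60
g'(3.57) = 2.00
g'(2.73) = 2.00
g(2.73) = 4.46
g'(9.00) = 2.00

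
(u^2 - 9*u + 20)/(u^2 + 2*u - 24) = (u - 5)/(u + 6)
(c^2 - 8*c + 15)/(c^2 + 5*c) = (c^2 - 8*c + 15)/(c*(c + 5))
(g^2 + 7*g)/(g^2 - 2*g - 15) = g*(g + 7)/(g^2 - 2*g - 15)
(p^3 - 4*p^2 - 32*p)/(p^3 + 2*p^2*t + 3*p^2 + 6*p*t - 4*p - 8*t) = p*(p - 8)/(p^2 + 2*p*t - p - 2*t)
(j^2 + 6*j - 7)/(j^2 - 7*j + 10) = (j^2 + 6*j - 7)/(j^2 - 7*j + 10)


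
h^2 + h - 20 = (h - 4)*(h + 5)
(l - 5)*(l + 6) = l^2 + l - 30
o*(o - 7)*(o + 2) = o^3 - 5*o^2 - 14*o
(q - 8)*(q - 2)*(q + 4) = q^3 - 6*q^2 - 24*q + 64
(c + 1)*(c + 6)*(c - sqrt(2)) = c^3 - sqrt(2)*c^2 + 7*c^2 - 7*sqrt(2)*c + 6*c - 6*sqrt(2)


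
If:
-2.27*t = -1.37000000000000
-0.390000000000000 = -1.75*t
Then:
No Solution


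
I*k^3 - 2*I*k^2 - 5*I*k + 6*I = (k - 3)*(k + 2)*(I*k - I)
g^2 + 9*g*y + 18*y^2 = (g + 3*y)*(g + 6*y)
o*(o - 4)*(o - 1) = o^3 - 5*o^2 + 4*o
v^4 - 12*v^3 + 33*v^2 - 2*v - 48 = (v - 8)*(v - 3)*(v - 2)*(v + 1)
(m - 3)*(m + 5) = m^2 + 2*m - 15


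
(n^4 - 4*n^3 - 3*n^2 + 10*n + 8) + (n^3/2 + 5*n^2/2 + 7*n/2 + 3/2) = n^4 - 7*n^3/2 - n^2/2 + 27*n/2 + 19/2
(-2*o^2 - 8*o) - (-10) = -2*o^2 - 8*o + 10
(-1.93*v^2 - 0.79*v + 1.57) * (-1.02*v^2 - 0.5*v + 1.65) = 1.9686*v^4 + 1.7708*v^3 - 4.3909*v^2 - 2.0885*v + 2.5905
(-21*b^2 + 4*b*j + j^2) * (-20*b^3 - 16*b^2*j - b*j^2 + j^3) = 420*b^5 + 256*b^4*j - 63*b^3*j^2 - 41*b^2*j^3 + 3*b*j^4 + j^5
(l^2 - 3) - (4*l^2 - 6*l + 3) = -3*l^2 + 6*l - 6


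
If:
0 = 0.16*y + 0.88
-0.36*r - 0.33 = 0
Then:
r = -0.92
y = -5.50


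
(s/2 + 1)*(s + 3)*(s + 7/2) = s^3/2 + 17*s^2/4 + 47*s/4 + 21/2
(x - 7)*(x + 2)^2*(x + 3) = x^4 - 33*x^2 - 100*x - 84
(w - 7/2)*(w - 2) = w^2 - 11*w/2 + 7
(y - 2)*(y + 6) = y^2 + 4*y - 12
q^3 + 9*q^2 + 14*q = q*(q + 2)*(q + 7)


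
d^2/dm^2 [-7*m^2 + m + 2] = -14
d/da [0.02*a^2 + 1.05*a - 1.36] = 0.04*a + 1.05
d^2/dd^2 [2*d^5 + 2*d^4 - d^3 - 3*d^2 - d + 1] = 40*d^3 + 24*d^2 - 6*d - 6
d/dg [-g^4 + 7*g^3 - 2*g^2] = g*(-4*g^2 + 21*g - 4)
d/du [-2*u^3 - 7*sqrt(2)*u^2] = 2*u*(-3*u - 7*sqrt(2))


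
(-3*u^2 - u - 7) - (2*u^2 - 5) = -5*u^2 - u - 2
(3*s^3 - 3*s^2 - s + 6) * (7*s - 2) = 21*s^4 - 27*s^3 - s^2 + 44*s - 12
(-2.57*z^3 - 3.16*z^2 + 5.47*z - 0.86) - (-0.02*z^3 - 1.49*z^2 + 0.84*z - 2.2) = -2.55*z^3 - 1.67*z^2 + 4.63*z + 1.34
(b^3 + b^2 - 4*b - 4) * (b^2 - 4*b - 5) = b^5 - 3*b^4 - 13*b^3 + 7*b^2 + 36*b + 20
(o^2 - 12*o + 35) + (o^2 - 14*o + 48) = 2*o^2 - 26*o + 83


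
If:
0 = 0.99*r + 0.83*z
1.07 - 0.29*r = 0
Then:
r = 3.69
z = -4.40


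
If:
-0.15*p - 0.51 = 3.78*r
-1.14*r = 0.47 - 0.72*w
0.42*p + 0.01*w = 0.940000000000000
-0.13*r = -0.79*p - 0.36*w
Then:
No Solution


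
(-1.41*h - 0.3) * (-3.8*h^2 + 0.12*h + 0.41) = 5.358*h^3 + 0.9708*h^2 - 0.6141*h - 0.123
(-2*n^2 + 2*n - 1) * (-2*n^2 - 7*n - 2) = 4*n^4 + 10*n^3 - 8*n^2 + 3*n + 2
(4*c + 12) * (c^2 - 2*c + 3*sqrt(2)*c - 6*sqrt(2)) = 4*c^3 + 4*c^2 + 12*sqrt(2)*c^2 - 24*c + 12*sqrt(2)*c - 72*sqrt(2)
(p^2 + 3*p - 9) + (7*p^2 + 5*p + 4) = 8*p^2 + 8*p - 5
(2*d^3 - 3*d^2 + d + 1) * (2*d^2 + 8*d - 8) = 4*d^5 + 10*d^4 - 38*d^3 + 34*d^2 - 8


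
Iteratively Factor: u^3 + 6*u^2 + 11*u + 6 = (u + 1)*(u^2 + 5*u + 6) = (u + 1)*(u + 2)*(u + 3)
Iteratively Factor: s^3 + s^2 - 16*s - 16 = (s + 1)*(s^2 - 16) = (s + 1)*(s + 4)*(s - 4)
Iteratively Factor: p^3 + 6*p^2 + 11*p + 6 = (p + 3)*(p^2 + 3*p + 2) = (p + 2)*(p + 3)*(p + 1)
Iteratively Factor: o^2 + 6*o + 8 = (o + 2)*(o + 4)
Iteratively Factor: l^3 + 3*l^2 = (l + 3)*(l^2) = l*(l + 3)*(l)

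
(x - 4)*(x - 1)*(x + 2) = x^3 - 3*x^2 - 6*x + 8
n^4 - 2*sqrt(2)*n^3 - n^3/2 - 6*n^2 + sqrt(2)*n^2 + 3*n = n*(n - 1/2)*(n - 3*sqrt(2))*(n + sqrt(2))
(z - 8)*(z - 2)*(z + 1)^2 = z^4 - 8*z^3 - 3*z^2 + 22*z + 16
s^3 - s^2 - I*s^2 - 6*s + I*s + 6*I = (s - 3)*(s + 2)*(s - I)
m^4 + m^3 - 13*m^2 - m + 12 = (m - 3)*(m - 1)*(m + 1)*(m + 4)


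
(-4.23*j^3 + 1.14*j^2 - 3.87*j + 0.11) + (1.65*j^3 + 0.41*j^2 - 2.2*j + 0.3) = -2.58*j^3 + 1.55*j^2 - 6.07*j + 0.41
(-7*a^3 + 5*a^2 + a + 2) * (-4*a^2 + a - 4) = 28*a^5 - 27*a^4 + 29*a^3 - 27*a^2 - 2*a - 8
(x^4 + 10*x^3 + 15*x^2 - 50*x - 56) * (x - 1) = x^5 + 9*x^4 + 5*x^3 - 65*x^2 - 6*x + 56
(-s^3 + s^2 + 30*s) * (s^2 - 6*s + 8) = -s^5 + 7*s^4 + 16*s^3 - 172*s^2 + 240*s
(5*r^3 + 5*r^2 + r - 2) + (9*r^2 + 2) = 5*r^3 + 14*r^2 + r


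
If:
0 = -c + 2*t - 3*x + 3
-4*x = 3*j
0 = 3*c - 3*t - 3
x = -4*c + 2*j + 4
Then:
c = 25/47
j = -32/47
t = -22/47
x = 24/47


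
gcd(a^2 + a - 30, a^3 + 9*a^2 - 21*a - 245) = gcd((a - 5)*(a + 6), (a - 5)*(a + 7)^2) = a - 5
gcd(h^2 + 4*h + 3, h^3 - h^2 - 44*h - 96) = h + 3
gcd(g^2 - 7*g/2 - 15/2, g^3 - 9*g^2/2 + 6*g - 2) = 1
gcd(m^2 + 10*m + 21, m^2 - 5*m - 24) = m + 3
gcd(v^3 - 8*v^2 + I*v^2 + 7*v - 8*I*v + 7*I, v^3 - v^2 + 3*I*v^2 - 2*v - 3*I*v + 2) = v^2 + v*(-1 + I) - I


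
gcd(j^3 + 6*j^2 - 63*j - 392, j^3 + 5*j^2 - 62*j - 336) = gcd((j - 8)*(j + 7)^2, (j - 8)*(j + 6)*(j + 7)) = j^2 - j - 56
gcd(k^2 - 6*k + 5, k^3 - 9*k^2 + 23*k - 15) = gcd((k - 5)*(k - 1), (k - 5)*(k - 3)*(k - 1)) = k^2 - 6*k + 5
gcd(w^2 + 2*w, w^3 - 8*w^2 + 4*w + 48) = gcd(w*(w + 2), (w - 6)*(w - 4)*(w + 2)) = w + 2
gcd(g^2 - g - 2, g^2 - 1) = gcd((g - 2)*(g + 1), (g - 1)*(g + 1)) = g + 1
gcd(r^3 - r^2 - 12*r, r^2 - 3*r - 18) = r + 3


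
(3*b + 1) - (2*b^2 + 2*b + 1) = -2*b^2 + b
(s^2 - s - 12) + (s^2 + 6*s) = 2*s^2 + 5*s - 12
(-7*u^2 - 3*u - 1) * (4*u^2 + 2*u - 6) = -28*u^4 - 26*u^3 + 32*u^2 + 16*u + 6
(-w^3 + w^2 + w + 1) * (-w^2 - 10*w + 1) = w^5 + 9*w^4 - 12*w^3 - 10*w^2 - 9*w + 1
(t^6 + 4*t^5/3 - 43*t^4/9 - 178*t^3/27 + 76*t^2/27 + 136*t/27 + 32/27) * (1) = t^6 + 4*t^5/3 - 43*t^4/9 - 178*t^3/27 + 76*t^2/27 + 136*t/27 + 32/27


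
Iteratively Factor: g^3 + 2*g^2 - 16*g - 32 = (g + 4)*(g^2 - 2*g - 8) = (g - 4)*(g + 4)*(g + 2)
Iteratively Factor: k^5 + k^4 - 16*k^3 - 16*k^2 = (k)*(k^4 + k^3 - 16*k^2 - 16*k) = k*(k - 4)*(k^3 + 5*k^2 + 4*k) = k^2*(k - 4)*(k^2 + 5*k + 4) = k^2*(k - 4)*(k + 1)*(k + 4)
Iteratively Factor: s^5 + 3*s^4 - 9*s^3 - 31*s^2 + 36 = (s - 1)*(s^4 + 4*s^3 - 5*s^2 - 36*s - 36) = (s - 1)*(s + 3)*(s^3 + s^2 - 8*s - 12) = (s - 1)*(s + 2)*(s + 3)*(s^2 - s - 6) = (s - 3)*(s - 1)*(s + 2)*(s + 3)*(s + 2)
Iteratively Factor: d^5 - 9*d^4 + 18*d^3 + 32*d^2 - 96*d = (d - 4)*(d^4 - 5*d^3 - 2*d^2 + 24*d) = (d - 4)*(d + 2)*(d^3 - 7*d^2 + 12*d) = (d - 4)^2*(d + 2)*(d^2 - 3*d) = d*(d - 4)^2*(d + 2)*(d - 3)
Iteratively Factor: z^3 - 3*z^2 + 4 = (z + 1)*(z^2 - 4*z + 4) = (z - 2)*(z + 1)*(z - 2)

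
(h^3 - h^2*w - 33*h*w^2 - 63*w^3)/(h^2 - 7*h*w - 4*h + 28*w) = (h^2 + 6*h*w + 9*w^2)/(h - 4)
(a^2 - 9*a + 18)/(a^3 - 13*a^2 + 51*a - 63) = (a - 6)/(a^2 - 10*a + 21)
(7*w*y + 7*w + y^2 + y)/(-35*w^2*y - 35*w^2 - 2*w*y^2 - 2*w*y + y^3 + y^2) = (7*w + y)/(-35*w^2 - 2*w*y + y^2)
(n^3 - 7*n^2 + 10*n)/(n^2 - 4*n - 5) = n*(n - 2)/(n + 1)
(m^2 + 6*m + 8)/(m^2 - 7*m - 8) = (m^2 + 6*m + 8)/(m^2 - 7*m - 8)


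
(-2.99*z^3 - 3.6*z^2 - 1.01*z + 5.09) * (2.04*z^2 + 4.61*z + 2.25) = -6.0996*z^5 - 21.1279*z^4 - 25.3839*z^3 - 2.3725*z^2 + 21.1924*z + 11.4525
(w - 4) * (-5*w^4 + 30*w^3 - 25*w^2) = -5*w^5 + 50*w^4 - 145*w^3 + 100*w^2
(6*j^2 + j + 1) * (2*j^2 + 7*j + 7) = 12*j^4 + 44*j^3 + 51*j^2 + 14*j + 7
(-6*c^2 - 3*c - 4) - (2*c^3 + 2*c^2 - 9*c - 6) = -2*c^3 - 8*c^2 + 6*c + 2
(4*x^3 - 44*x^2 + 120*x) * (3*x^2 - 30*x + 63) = 12*x^5 - 252*x^4 + 1932*x^3 - 6372*x^2 + 7560*x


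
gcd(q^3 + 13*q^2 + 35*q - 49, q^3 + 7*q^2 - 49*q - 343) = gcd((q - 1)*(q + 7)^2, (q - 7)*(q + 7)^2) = q^2 + 14*q + 49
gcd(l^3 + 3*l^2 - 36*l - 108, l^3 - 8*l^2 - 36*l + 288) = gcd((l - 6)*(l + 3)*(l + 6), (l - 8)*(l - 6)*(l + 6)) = l^2 - 36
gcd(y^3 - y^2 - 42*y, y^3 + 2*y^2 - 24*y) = y^2 + 6*y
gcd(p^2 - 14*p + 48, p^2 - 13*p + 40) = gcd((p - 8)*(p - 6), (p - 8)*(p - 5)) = p - 8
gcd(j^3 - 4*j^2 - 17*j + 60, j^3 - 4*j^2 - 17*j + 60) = j^3 - 4*j^2 - 17*j + 60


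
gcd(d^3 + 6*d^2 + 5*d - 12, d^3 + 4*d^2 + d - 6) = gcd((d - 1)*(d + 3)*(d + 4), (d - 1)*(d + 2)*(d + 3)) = d^2 + 2*d - 3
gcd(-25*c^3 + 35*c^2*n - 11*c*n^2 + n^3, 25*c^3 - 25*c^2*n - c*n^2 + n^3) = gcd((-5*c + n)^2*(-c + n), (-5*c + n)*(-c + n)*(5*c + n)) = 5*c^2 - 6*c*n + n^2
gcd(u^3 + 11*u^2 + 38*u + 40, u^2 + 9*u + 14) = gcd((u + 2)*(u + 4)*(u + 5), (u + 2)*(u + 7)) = u + 2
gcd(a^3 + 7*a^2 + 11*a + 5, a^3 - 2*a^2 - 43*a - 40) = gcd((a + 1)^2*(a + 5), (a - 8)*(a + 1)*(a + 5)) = a^2 + 6*a + 5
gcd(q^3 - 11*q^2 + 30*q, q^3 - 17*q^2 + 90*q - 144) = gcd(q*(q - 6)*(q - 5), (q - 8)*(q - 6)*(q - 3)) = q - 6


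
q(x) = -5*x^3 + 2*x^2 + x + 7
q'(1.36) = -21.30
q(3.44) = -169.43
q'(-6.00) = -563.00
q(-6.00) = 1153.00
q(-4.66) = 551.74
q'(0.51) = -0.86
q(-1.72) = 36.64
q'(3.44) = -162.74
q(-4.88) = 630.82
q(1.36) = -0.52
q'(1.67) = -34.15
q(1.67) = -9.04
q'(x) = -15*x^2 + 4*x + 1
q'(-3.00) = -146.00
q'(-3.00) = -146.00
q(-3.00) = 157.00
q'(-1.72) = -50.26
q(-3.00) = 157.00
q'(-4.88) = -375.74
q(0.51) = 7.37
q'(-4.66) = -343.37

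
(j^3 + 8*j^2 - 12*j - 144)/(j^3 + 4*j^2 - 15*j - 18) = (j^2 + 2*j - 24)/(j^2 - 2*j - 3)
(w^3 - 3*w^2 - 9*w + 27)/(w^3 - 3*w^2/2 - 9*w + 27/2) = 2*(w - 3)/(2*w - 3)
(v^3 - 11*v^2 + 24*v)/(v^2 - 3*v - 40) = v*(v - 3)/(v + 5)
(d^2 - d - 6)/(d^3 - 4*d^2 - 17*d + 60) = (d + 2)/(d^2 - d - 20)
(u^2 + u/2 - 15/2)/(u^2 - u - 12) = (u - 5/2)/(u - 4)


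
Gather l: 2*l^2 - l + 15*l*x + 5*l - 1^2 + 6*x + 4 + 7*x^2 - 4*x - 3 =2*l^2 + l*(15*x + 4) + 7*x^2 + 2*x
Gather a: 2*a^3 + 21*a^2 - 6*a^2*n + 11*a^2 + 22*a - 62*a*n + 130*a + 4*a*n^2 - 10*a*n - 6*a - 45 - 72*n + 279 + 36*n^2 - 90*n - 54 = 2*a^3 + a^2*(32 - 6*n) + a*(4*n^2 - 72*n + 146) + 36*n^2 - 162*n + 180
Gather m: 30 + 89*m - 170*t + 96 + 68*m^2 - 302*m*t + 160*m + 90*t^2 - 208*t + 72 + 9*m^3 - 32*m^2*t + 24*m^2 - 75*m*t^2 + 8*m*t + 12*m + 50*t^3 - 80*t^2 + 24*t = 9*m^3 + m^2*(92 - 32*t) + m*(-75*t^2 - 294*t + 261) + 50*t^3 + 10*t^2 - 354*t + 198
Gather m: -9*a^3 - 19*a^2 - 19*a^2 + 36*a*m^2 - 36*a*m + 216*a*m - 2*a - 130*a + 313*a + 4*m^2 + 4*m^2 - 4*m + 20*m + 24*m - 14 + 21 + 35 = -9*a^3 - 38*a^2 + 181*a + m^2*(36*a + 8) + m*(180*a + 40) + 42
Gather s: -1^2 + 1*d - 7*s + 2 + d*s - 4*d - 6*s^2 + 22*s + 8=-3*d - 6*s^2 + s*(d + 15) + 9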